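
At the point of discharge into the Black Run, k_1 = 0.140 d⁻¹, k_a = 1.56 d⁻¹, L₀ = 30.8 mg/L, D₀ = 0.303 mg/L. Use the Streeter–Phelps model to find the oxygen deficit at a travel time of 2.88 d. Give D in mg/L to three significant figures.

k_1 L₀/(k_a−k_1) = 0.140×30.8/(1.56−0.140) = 4.312/1.420 = 3.037 mg/L.
e^(−k_1 t) = e^(−0.140×2.880) = 0.6682; e^(−k_a t) = e^(−1.56×2.880) = 0.01119.
D = 3.037 × (0.6682 − 0.01119) + 0.303 × 0.01119 = 1.995 + 0.003390 = 1.998 mg/L.

D ≈ 2.00 mg/L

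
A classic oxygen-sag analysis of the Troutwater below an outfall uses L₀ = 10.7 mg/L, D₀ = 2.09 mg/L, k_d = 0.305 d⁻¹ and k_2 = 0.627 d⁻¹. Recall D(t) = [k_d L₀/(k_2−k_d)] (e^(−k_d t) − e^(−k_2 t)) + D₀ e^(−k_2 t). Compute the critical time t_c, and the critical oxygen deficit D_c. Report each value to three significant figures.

With k_2/k_d = 2.056 and 1 − D₀(k_2−k_d)/(k_d L₀) = 0.7938,
t_c = ln(2.056 × 0.7938) / (0.627 − 0.305) = ln(1.632) / 0.3220 = 0.4897/0.3220 = 1.521 d.
D_c = (k_d/k_2) L₀ e^(−k_d t_c) = (0.305/0.627) × 10.7 × e^(−0.305×1.521) = 0.4864 × 10.7 × 0.6289 = 3.273 mg/L.

t_c ≈ 1.52 d; D_c ≈ 3.27 mg/L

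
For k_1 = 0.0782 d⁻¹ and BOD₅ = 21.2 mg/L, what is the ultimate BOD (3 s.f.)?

BOD₅ = L₀(1 − e^(−5k_1)) ⇒ L₀ = BOD₅ / (1 − e^(−5×0.0782))
= 21.2 / (1 − 0.6764) = 21.2 / 0.3236 = 65.51 mg/L.

L₀ ≈ 65.5 mg/L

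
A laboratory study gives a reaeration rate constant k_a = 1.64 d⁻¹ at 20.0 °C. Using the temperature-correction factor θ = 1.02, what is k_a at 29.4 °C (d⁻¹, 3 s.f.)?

k_a(T₂) = k_a(T₁) · θ^(T₂−T₁) = 1.64 × 1.02^(29.4−20.0)
= 1.64 × 1.02^9.40 = 1.64 × 1.205 = 1.976 d⁻¹.

k_a ≈ 1.98 d⁻¹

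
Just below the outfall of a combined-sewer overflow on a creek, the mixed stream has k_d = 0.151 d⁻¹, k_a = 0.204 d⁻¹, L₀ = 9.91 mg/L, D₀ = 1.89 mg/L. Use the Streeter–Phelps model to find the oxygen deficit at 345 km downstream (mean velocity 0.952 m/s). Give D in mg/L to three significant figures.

Travel time t = x/v = 345 km / (0.952 m/s) = 345000 m / 0.952 m/s = 362400 s = 4.194 d.
k_d L₀/(k_a−k_d) = 0.151×9.91/(0.204−0.151) = 1.496/0.05300 = 28.23 mg/L.
e^(−k_d t) = e^(−0.151×4.194) = 0.5308; e^(−k_a t) = e^(−0.204×4.194) = 0.4250.
D = 28.23 × (0.5308 − 0.4250) + 1.89 × 0.4250 = 2.987 + 0.8033 = 3.791 mg/L.

D ≈ 3.79 mg/L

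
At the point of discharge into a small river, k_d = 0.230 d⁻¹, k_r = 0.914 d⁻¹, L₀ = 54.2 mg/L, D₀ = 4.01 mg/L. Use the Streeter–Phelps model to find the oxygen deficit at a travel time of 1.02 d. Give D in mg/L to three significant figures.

k_d L₀/(k_r−k_d) = 0.230×54.2/(0.914−0.230) = 12.47/0.6840 = 18.23 mg/L.
e^(−k_d t) = e^(−0.230×1.020) = 0.7909; e^(−k_r t) = e^(−0.914×1.020) = 0.3937.
D = 18.23 × (0.7909 − 0.3937) + 4.01 × 0.3937 = 7.240 + 1.579 = 8.818 mg/L.

D ≈ 8.82 mg/L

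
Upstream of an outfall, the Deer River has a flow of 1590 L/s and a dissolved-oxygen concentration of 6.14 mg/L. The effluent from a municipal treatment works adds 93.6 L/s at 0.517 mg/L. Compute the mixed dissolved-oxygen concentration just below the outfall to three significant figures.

5.83 mg/L

Flow-weighted mixing: C = (Q_r C_r + Q_w C_w)/(Q_r + Q_w)
= (1590×6.14 + 93.6×0.517)/(1590 + 93.6) = 9811/1684 = 5.827 mg/L.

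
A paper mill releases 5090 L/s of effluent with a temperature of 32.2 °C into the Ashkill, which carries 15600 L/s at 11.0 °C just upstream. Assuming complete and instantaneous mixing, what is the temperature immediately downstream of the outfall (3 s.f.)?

Flow-weighted mixing: C = (Q_r C_r + Q_w C_w)/(Q_r + Q_w)
= (15600×11.0 + 5090×32.2)/(15600 + 5090) = 335500/20690 = 16.22 °C.

16.2 °C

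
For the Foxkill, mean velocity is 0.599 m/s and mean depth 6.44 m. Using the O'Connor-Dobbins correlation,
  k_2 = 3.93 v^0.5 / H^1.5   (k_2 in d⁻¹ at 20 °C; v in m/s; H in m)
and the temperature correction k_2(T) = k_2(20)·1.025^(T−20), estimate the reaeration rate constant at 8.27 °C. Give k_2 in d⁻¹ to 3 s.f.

k_2(20) = 3.93 × 0.599^0.5 / 6.44^1.5 = 3.93 × 0.7740 / 16.34 = 0.1861 d⁻¹.
k_2(8.27) = 0.1861 × 1.025^(8.27−20) = 0.1861 × 0.7485 = 0.1393 d⁻¹.

k_2 ≈ 0.139 d⁻¹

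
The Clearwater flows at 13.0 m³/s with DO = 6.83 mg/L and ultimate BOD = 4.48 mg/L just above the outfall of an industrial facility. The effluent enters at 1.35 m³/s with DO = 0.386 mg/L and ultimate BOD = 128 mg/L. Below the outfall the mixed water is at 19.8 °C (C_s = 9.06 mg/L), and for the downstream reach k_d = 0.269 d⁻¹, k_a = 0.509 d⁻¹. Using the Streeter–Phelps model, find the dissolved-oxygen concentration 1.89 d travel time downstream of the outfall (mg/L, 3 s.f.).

DO ≈ 4.02 mg/L

Mixed DO = (13.0×6.83 + 1.35×0.386)/(13.0+1.35) = 89.31/14.35 = 6.224 mg/L.
Mixed L₀ = (13.0×4.48 + 1.35×128)/(14.35) = 231.0/14.35 = 16.10 mg/L.
Initial deficit D₀ = C_s − DO₀ = 9.06 − 6.224 = 2.836 mg/L.
D(1.89) = [0.269×16.10/(0.509−0.269)](e^(−0.269×1.89) − e^(−0.509×1.89)) + 2.836 e^(−0.509×1.89)
= 18.05 × (0.6015 − 0.3821) + 2.836 × 0.3821 = 5.042 mg/L.
DO = 9.06 − 5.042 = 4.018 mg/L.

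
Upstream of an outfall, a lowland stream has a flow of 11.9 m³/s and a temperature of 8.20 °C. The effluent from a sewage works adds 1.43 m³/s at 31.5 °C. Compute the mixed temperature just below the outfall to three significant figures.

10.7 °C

Flow-weighted mixing: C = (Q_r C_r + Q_w C_w)/(Q_r + Q_w)
= (11.9×8.20 + 1.43×31.5)/(11.9 + 1.43) = 142.6/13.33 = 10.70 °C.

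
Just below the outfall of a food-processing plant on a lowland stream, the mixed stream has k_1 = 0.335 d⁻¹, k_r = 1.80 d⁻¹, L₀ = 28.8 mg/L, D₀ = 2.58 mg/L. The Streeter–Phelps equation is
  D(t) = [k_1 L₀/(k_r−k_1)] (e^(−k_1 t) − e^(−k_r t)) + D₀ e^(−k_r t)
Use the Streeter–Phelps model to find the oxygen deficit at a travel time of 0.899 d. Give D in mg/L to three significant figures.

D ≈ 4.08 mg/L

k_1 L₀/(k_r−k_1) = 0.335×28.8/(1.80−0.335) = 9.648/1.465 = 6.586 mg/L.
e^(−k_1 t) = e^(−0.335×0.8990) = 0.7400; e^(−k_r t) = e^(−1.80×0.8990) = 0.1983.
D = 6.586 × (0.7400 − 0.1983) + 2.58 × 0.1983 = 3.567 + 0.5115 = 4.079 mg/L.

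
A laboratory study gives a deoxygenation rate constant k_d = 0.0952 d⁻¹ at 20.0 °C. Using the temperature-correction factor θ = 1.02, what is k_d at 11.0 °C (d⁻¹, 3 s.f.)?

k_d(T₂) = k_d(T₁) · θ^(T₂−T₁) = 0.0952 × 1.02^(11.0−20.0)
= 0.0952 × 1.02^-9.00 = 0.0952 × 0.8368 = 0.07966 d⁻¹.

k_d ≈ 0.0797 d⁻¹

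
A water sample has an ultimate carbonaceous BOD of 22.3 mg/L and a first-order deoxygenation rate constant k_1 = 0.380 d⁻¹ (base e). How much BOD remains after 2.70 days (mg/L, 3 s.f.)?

L_t = L₀ e^(−k_1 t) = 22.3 × e^(−0.380×2.70) = 22.3 × 0.3584 = 7.993 mg/L.

L ≈ 7.99 mg/L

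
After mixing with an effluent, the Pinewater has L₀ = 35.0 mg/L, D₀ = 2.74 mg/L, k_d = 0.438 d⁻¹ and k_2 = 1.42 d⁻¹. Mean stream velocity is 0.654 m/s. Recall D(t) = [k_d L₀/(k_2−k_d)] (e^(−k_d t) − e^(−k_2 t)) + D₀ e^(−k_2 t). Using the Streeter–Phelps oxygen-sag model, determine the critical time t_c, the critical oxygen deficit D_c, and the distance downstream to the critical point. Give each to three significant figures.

t_c ≈ 1.00 d; D_c ≈ 6.96 mg/L; x_c ≈ 56.6 km

t_c = [1/(k_2−k_d)] ln[(k_2/k_d)(1 − D₀(k_2−k_d)/(k_d L₀))]
= [1/(1.42−0.438)] ln[(1.42/0.438)(1 − 2.74×0.9820/(0.438×35.0))]
= (1/0.9820) ln[3.242 × 0.8245] = 1.018 × ln(2.673) = 1.018 × 0.9832 = 1.001 d.
L(t_c) = L₀ e^(−k_d t_c) = 35.0 × 0.6450 = 22.57 mg/L, and at the critical point k_2 D_c = k_d L, so D_c = (0.438/1.42) × 22.57 = 6.963 mg/L.
x_c = v t_c = 0.654 m/s × 1.001 d × 86400 s/d = 56570 m ≈ 56.6 km.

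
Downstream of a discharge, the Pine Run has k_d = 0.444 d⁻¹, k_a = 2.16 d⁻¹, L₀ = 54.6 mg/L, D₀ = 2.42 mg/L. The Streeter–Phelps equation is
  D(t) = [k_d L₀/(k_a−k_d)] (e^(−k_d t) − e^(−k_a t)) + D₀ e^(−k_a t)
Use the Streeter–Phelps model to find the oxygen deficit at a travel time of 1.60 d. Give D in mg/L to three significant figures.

k_d L₀/(k_a−k_d) = 0.444×54.6/(2.16−0.444) = 24.24/1.716 = 14.13 mg/L.
e^(−k_d t) = e^(−0.444×1.600) = 0.4914; e^(−k_a t) = e^(−2.16×1.600) = 0.03156.
D = 14.13 × (0.4914 − 0.03156) + 2.42 × 0.03156 = 6.497 + 0.07636 = 6.573 mg/L.

D ≈ 6.57 mg/L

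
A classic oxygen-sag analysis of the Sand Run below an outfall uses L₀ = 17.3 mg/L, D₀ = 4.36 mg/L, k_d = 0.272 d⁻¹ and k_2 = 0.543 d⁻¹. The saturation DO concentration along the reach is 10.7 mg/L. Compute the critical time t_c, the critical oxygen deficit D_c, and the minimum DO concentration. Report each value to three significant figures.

t_c ≈ 1.48 d; D_c ≈ 5.79 mg/L; min DO ≈ 4.91 mg/L

At the critical point dD/dt = 0, so k_d L₀ e^(−k_d t) = k_2 D. Substituting D(t) from the Streeter–Phelps equation and solving for t gives
t_c = ln[(k_2/k_d)(1 − D₀(k_2−k_d)/(k_d L₀))] / (k_2−k_d).
Here k_2−k_d = 0.2710 d⁻¹ and 1 − D₀(k_2−k_d)/(k_d L₀) = 1 − 4.36×0.2710/(0.272×17.3) = 0.7489, so
t_c = ln(1.996 × 0.7489) / 0.2710 = 0.4022 / 0.2710 = 1.484 d.
D_c = (k_d/k_2) L₀ e^(−k_d t_c) = (0.272/0.543) × 17.3 × e^(−0.272×1.484) = 0.5009 × 17.3 × 0.6679 = 5.788 mg/L.
Minimum DO = C_s − D_c = 10.7 − 5.788 = 4.912 mg/L.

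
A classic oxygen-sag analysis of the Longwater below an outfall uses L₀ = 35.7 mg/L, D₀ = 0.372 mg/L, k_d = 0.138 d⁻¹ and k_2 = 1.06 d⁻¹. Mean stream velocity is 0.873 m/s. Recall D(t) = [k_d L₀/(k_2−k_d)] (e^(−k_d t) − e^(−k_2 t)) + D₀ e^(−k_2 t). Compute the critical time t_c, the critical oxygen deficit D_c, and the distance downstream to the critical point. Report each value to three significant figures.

t_c ≈ 2.13 d; D_c ≈ 3.46 mg/L; x_c ≈ 161 km

t_c = [1/(k_2−k_d)] ln[(k_2/k_d)(1 − D₀(k_2−k_d)/(k_d L₀))]
= [1/(1.06−0.138)] ln[(1.06/0.138)(1 − 0.372×0.9220/(0.138×35.7))]
= (1/0.9220) ln[7.681 × 0.9304] = 1.085 × ln(7.146) = 1.085 × 1.967 = 2.133 d.
L(t_c) = L₀ e^(−k_d t_c) = 35.7 × 0.7450 = 26.60 mg/L, and at the critical point k_2 D_c = k_d L, so D_c = (0.138/1.06) × 26.60 = 3.463 mg/L.
x_c = v t_c = 0.873 m/s × 2.133 d × 86400 s/d = 160900 m ≈ 161 km.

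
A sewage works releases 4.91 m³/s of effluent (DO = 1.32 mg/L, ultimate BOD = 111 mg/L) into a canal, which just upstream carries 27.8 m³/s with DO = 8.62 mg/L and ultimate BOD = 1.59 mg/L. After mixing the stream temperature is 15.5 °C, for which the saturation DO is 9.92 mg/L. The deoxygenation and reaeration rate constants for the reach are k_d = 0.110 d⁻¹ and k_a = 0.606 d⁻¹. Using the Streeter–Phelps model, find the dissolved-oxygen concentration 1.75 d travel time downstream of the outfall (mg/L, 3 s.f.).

DO ≈ 7.18 mg/L

Mixed DO = (27.8×8.62 + 4.91×1.32)/(27.8+4.91) = 246.1/32.71 = 7.524 mg/L.
Mixed L₀ = (27.8×1.59 + 4.91×111)/(32.71) = 589.2/32.71 = 18.01 mg/L.
Initial deficit D₀ = C_s − DO₀ = 9.92 − 7.524 = 2.396 mg/L.
D(1.75) = [0.110×18.01/(0.606−0.110)](e^(−0.110×1.75) − e^(−0.606×1.75)) + 2.396 e^(−0.606×1.75)
= 3.995 × (0.8249 − 0.3463) + 2.396 × 0.3463 = 2.742 mg/L.
DO = 9.92 − 2.742 = 7.178 mg/L.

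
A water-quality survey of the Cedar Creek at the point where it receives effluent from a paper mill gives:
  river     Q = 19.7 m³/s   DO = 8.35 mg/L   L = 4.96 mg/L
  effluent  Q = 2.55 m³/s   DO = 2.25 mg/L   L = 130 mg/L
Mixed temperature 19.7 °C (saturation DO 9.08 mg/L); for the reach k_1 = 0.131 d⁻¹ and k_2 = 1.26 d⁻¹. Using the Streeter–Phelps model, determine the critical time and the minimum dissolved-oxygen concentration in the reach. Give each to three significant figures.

Mixed DO = (19.7×8.35 + 2.55×2.25)/(19.7+2.55) = 170.2/22.25 = 7.651 mg/L.
Mixed L₀ = (19.7×4.96 + 2.55×130)/(22.25) = 429.2/22.25 = 19.29 mg/L.
Initial deficit D₀ = C_s − DO₀ = 9.08 − 7.651 = 1.429 mg/L.
t_c = (1/1.129) ln[(1.26/0.131)(1 − 1.429×1.129/(0.131×19.29))] = 0.8857 × ln(3.477) = 1.104 d.
D_c = (0.131/1.26) × 19.29 × e^(−0.131×1.104) = 0.1040 × 19.29 × 0.8654 = 1.736 mg/L.
Minimum DO = 9.08 − 1.736 = 7.344 mg/L.

t_c ≈ 1.10 d; minimum DO ≈ 7.34 mg/L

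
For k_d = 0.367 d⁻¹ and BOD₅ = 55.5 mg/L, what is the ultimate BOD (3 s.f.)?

BOD₅ = L₀(1 − e^(−5k_d)) ⇒ L₀ = BOD₅ / (1 − e^(−5×0.367))
= 55.5 / (1 − 0.1596) = 55.5 / 0.8404 = 66.04 mg/L.

L₀ ≈ 66.0 mg/L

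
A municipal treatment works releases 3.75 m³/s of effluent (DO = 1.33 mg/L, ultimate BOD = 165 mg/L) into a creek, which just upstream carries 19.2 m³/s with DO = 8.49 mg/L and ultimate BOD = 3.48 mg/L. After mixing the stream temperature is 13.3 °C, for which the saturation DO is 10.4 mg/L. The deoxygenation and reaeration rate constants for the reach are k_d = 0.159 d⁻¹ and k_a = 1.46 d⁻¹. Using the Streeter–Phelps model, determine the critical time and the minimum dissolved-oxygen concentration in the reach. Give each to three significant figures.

Mixed DO = (19.2×8.49 + 3.75×1.33)/(19.2+3.75) = 168.0/22.95 = 7.320 mg/L.
Mixed L₀ = (19.2×3.48 + 3.75×165)/(22.95) = 685.6/22.95 = 29.87 mg/L.
Initial deficit D₀ = C_s − DO₀ = 10.4 − 7.320 = 3.080 mg/L.
t_c = (1/1.301) ln[(1.46/0.159)(1 − 3.080×1.301/(0.159×29.87))] = 0.7686 × ln(1.436) = 0.2780 d.
D_c = (0.159/1.46) × 29.87 × e^(−0.159×0.2780) = 0.1089 × 29.87 × 0.9568 = 3.113 mg/L.
Minimum DO = 10.4 − 3.113 = 7.287 mg/L.

t_c ≈ 0.278 d; minimum DO ≈ 7.29 mg/L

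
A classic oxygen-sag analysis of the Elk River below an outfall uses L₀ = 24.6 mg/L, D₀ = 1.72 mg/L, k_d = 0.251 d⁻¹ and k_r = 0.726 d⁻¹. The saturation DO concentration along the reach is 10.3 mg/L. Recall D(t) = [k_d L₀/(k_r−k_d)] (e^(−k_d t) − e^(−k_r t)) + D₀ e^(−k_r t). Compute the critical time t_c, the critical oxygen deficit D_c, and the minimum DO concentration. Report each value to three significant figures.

At the critical point dD/dt = 0, so k_d L₀ e^(−k_d t) = k_r D. Substituting D(t) from the Streeter–Phelps equation and solving for t gives
t_c = ln[(k_r/k_d)(1 − D₀(k_r−k_d)/(k_d L₀))] / (k_r−k_d).
Here k_r−k_d = 0.4750 d⁻¹ and 1 − D₀(k_r−k_d)/(k_d L₀) = 1 − 1.72×0.4750/(0.251×24.6) = 0.8677, so
t_c = ln(2.892 × 0.8677) / 0.4750 = 0.9202 / 0.4750 = 1.937 d.
L(t_c) = L₀ e^(−k_d t_c) = 24.6 × 0.6149 = 15.13 mg/L, and at the critical point k_r D_c = k_d L, so D_c = (0.251/0.726) × 15.13 = 5.230 mg/L.
Minimum DO = C_s − D_c = 10.3 − 5.230 = 5.070 mg/L.

t_c ≈ 1.94 d; D_c ≈ 5.23 mg/L; min DO ≈ 5.07 mg/L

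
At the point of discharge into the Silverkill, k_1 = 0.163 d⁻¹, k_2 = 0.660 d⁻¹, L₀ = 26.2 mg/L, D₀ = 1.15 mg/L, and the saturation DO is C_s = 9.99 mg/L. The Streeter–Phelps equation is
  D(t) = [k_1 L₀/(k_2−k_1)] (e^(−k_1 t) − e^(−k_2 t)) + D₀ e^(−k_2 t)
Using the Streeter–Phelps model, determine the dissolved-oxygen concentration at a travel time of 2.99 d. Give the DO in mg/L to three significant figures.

DO ≈ 5.75 mg/L

k_1 L₀/(k_2−k_1) = 0.163×26.2/(0.660−0.163) = 4.271/0.4970 = 8.593 mg/L.
e^(−k_1 t) = e^(−0.163×2.990) = 0.6142; e^(−k_2 t) = e^(−0.660×2.990) = 0.1390.
D = 8.593 × (0.6142 − 0.1390) + 1.15 × 0.1390 = 4.084 + 0.1598 = 4.244 mg/L.
DO = C_s − D = 9.99 − 4.244 = 5.746 mg/L.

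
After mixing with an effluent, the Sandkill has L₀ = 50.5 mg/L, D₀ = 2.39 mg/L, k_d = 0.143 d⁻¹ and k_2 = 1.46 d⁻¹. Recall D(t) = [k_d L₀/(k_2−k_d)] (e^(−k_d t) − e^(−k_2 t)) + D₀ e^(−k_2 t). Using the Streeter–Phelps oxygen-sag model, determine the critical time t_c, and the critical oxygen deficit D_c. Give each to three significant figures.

t_c = [1/(k_2−k_d)] ln[(k_2/k_d)(1 − D₀(k_2−k_d)/(k_d L₀))]
= [1/(1.46−0.143)] ln[(1.46/0.143)(1 − 2.39×1.317/(0.143×50.5))]
= (1/1.317) ln[10.21 × 0.5641] = 0.7593 × ln(5.760) = 0.7593 × 1.751 = 1.329 d.
D_c = (k_d/k_2) L₀ e^(−k_d t_c) = (0.143/1.46) × 50.5 × e^(−0.143×1.329) = 0.09795 × 50.5 × 0.8269 = 4.090 mg/L.

t_c ≈ 1.33 d; D_c ≈ 4.09 mg/L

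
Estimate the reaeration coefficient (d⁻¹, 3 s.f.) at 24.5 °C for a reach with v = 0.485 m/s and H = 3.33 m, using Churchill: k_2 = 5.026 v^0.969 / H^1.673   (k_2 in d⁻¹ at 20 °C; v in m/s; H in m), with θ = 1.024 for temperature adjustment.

k_2(20) = 5.026 × 0.485^0.969 / 3.33^1.673 = 5.026 × 0.4960 / 7.483 = 0.3332 d⁻¹.
k_2(24.5) = 0.3332 × 1.024^(24.5−20) = 0.3332 × 1.113 = 0.3707 d⁻¹.

k_2 ≈ 0.371 d⁻¹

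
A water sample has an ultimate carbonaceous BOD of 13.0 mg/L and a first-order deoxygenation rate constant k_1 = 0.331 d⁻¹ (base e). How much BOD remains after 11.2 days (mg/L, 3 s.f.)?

L_t = L₀ e^(−k_1 t) = 13.0 × e^(−0.331×11.2) = 13.0 × 0.02455 = 0.3191 mg/L.

L ≈ 0.319 mg/L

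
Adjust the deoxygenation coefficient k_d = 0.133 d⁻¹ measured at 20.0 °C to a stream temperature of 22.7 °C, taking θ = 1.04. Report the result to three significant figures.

k_d ≈ 0.148 d⁻¹

k_d(T₂) = k_d(T₁) · θ^(T₂−T₁) = 0.133 × 1.04^(22.7−20.0)
= 0.133 × 1.04^2.70 = 0.133 × 1.112 = 0.1479 d⁻¹.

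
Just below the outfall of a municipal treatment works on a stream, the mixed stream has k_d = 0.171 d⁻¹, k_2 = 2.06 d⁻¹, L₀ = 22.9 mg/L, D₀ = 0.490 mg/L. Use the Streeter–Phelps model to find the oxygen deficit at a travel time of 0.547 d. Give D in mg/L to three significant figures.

k_d L₀/(k_2−k_d) = 0.171×22.9/(2.06−0.171) = 3.916/1.889 = 2.073 mg/L.
e^(−k_d t) = e^(−0.171×0.5470) = 0.9107; e^(−k_2 t) = e^(−2.06×0.5470) = 0.3241.
D = 2.073 × (0.9107 − 0.3241) + 0.490 × 0.3241 = 1.216 + 0.1588 = 1.375 mg/L.

D ≈ 1.37 mg/L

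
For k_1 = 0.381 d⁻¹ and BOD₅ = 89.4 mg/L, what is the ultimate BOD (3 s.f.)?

L₀ ≈ 105 mg/L

BOD₅ = L₀(1 − e^(−5k_1)) ⇒ L₀ = BOD₅ / (1 − e^(−5×0.381))
= 89.4 / (1 − 0.1488) = 89.4 / 0.8512 = 105.0 mg/L.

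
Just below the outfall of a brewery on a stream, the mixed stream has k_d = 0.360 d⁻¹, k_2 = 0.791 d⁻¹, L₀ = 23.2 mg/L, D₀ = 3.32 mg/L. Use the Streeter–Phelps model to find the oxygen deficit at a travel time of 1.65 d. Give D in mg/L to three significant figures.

D ≈ 6.35 mg/L

k_d L₀/(k_2−k_d) = 0.360×23.2/(0.791−0.360) = 8.352/0.4310 = 19.38 mg/L.
e^(−k_d t) = e^(−0.360×1.650) = 0.5521; e^(−k_2 t) = e^(−0.791×1.650) = 0.2711.
D = 19.38 × (0.5521 − 0.2711) + 3.32 × 0.2711 = 5.445 + 0.9002 = 6.345 mg/L.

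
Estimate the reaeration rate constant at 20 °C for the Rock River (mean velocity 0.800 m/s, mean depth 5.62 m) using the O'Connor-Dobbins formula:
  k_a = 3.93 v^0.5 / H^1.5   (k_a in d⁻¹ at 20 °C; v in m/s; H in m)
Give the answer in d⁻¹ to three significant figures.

k_a = 3.93 × 0.800^0.5 / 5.62^1.5 = 3.93 × 0.8944 / 13.32 = 0.2638 d⁻¹.

k_a ≈ 0.264 d⁻¹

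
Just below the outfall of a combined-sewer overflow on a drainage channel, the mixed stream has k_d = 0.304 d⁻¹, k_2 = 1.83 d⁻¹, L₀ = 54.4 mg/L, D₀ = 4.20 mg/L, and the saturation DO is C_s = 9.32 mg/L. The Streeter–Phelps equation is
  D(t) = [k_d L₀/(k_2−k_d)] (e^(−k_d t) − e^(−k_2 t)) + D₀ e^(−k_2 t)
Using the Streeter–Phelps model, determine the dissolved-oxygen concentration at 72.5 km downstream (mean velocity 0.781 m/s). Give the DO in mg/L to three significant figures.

DO ≈ 2.43 mg/L

Travel time t = x/v = 72.5 km / (0.781 m/s) = 72500 m / 0.781 m/s = 92830 s = 1.074 d.
k_d L₀/(k_2−k_d) = 0.304×54.4/(1.83−0.304) = 16.54/1.526 = 10.84 mg/L.
e^(−k_d t) = e^(−0.304×1.074) = 0.7214; e^(−k_2 t) = e^(−1.83×1.074) = 0.1400.
D = 10.84 × (0.7214 − 0.1400) + 4.20 × 0.1400 = 6.300 + 0.5880 = 6.888 mg/L.
DO = C_s − D = 9.32 − 6.888 = 2.432 mg/L.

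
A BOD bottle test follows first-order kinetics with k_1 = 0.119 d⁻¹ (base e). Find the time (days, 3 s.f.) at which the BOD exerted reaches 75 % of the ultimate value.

t ≈ 11.6 d

y/L₀ = 1 − e^(−k_1 t) = 0.75 ⇒ e^(−k_1 t) = 0.250
t = −ln(0.250) / 0.119 = 1.386 / 0.119 = 11.65 d.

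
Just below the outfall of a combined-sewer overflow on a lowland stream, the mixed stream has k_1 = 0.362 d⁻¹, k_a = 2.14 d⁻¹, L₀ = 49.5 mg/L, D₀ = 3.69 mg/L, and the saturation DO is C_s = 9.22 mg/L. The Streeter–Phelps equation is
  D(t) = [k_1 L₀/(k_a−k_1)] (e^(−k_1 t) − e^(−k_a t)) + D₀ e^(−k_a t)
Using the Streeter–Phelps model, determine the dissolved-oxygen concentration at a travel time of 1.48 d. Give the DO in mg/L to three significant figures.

DO ≈ 3.59 mg/L

k_1 L₀/(k_a−k_1) = 0.362×49.5/(2.14−0.362) = 17.92/1.778 = 10.08 mg/L.
e^(−k_1 t) = e^(−0.362×1.480) = 0.5852; e^(−k_a t) = e^(−2.14×1.480) = 0.04212.
D = 10.08 × (0.5852 − 0.04212) + 3.69 × 0.04212 = 5.473 + 0.1554 = 5.629 mg/L.
DO = C_s − D = 9.22 − 5.629 = 3.591 mg/L.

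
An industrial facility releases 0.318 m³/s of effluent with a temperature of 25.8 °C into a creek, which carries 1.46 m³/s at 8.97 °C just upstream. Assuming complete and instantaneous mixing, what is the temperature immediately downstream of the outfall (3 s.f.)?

Flow-weighted mixing: C = (Q_r C_r + Q_w C_w)/(Q_r + Q_w)
= (1.46×8.97 + 0.318×25.8)/(1.46 + 0.318) = 21.30/1.778 = 11.98 °C.

12.0 °C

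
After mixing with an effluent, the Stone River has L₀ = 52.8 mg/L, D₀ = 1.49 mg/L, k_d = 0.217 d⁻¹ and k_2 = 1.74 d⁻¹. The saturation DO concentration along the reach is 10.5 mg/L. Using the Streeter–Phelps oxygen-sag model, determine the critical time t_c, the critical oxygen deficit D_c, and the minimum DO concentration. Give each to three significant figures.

t_c = [1/(k_2−k_d)] ln[(k_2/k_d)(1 − D₀(k_2−k_d)/(k_d L₀))]
= [1/(1.74−0.217)] ln[(1.74/0.217)(1 − 1.49×1.523/(0.217×52.8))]
= (1/1.523) ln[8.018 × 0.8019] = 0.6566 × ln(6.430) = 0.6566 × 1.861 = 1.222 d.
D_c = (k_d/k_2) L₀ e^(−k_d t_c) = (0.217/1.74) × 52.8 × e^(−0.217×1.222) = 0.1247 × 52.8 × 0.7671 = 5.051 mg/L.
Minimum DO = C_s − D_c = 10.5 − 5.051 = 5.449 mg/L.

t_c ≈ 1.22 d; D_c ≈ 5.05 mg/L; min DO ≈ 5.45 mg/L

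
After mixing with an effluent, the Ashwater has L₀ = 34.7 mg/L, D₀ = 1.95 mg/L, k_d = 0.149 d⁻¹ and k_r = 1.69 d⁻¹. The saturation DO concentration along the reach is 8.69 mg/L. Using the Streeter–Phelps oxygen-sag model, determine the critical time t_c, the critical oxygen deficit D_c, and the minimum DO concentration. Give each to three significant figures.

t_c ≈ 1.01 d; D_c ≈ 2.63 mg/L; min DO ≈ 6.06 mg/L

t_c = [1/(k_r−k_d)] ln[(k_r/k_d)(1 − D₀(k_r−k_d)/(k_d L₀))]
= [1/(1.69−0.149)] ln[(1.69/0.149)(1 − 1.95×1.541/(0.149×34.7))]
= (1/1.541) ln[11.34 × 0.4188] = 0.6489 × ln(4.750) = 0.6489 × 1.558 = 1.011 d.
D_c = (k_d/k_r) L₀ e^(−k_d t_c) = (0.149/1.69) × 34.7 × e^(−0.149×1.011) = 0.08817 × 34.7 × 0.8601 = 2.631 mg/L.
Minimum DO = C_s − D_c = 8.69 − 2.631 = 6.059 mg/L.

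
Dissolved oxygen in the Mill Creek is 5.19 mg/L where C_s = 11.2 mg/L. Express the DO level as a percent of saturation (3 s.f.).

% saturation = C/C_s × 100 = 5.19/11.2 × 100 = 46.3 %.

46.3 % saturation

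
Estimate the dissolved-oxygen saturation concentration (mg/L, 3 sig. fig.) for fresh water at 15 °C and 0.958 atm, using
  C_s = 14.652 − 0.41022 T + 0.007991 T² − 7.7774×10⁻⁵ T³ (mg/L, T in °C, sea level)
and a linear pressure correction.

C_s ≈ 9.61 mg/L

At sea level: C_s = 14.652 − 0.41022×15 + 0.007991×15² − 7.7774×10⁻⁵×15³ = 10.03 mg/L.
Pressure correction: C_s' = 10.03 × 0.958 = 9.613 mg/L.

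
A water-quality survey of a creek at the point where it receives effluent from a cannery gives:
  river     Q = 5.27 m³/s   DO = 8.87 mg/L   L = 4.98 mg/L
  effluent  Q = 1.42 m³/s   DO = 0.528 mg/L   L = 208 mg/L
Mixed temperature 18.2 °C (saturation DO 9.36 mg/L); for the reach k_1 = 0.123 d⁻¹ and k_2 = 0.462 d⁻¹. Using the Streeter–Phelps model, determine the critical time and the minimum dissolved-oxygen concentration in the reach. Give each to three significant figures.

t_c ≈ 3.49 d; minimum DO ≈ 1.03 mg/L

Mixed DO = (5.27×8.87 + 1.42×0.528)/(5.27+1.42) = 47.49/6.690 = 7.099 mg/L.
Mixed L₀ = (5.27×4.98 + 1.42×208)/(6.690) = 321.6/6.690 = 48.07 mg/L.
Initial deficit D₀ = C_s − DO₀ = 9.36 − 7.099 = 2.261 mg/L.
t_c = (1/0.3390) ln[(0.462/0.123)(1 − 2.261×0.3390/(0.123×48.07))] = 2.950 × ln(3.269) = 3.494 d.
D_c = (0.123/0.462) × 48.07 × e^(−0.123×3.494) = 0.2662 × 48.07 × 0.6506 = 8.327 mg/L.
Minimum DO = 9.36 − 8.327 = 1.033 mg/L.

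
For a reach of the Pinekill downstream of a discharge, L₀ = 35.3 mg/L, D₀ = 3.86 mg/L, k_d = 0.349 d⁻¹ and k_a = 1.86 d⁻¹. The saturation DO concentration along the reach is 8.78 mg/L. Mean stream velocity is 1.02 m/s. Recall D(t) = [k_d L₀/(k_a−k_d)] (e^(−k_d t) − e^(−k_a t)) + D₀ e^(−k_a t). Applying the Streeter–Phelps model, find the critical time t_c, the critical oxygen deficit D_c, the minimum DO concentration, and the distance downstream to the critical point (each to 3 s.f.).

With k_a/k_d = 5.330 and 1 − D₀(k_a−k_d)/(k_d L₀) = 0.5266,
t_c = ln(5.330 × 0.5266) / (1.86 − 0.349) = ln(2.806) / 1.511 = 1.032/1.511 = 0.6829 d.
D_c = (k_d/k_a) L₀ e^(−k_d t_c) = (0.349/1.86) × 35.3 × e^(−0.349×0.6829) = 0.1876 × 35.3 × 0.7879 = 5.219 mg/L.
Minimum DO = C_s − D_c = 8.78 − 5.219 = 3.561 mg/L.
x_c = v t_c = 1.02 m/s × 0.6829 d × 86400 s/d = 60180 m ≈ 60.2 km.

t_c ≈ 0.683 d; D_c ≈ 5.22 mg/L; min DO ≈ 3.56 mg/L; x_c ≈ 60.2 km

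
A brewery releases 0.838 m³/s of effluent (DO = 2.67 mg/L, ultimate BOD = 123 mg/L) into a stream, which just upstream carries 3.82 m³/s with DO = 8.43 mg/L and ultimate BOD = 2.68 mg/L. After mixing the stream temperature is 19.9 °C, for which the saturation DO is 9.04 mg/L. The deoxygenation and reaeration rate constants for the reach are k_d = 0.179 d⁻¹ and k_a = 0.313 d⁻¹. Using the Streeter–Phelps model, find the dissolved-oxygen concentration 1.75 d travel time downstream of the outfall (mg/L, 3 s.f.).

DO ≈ 3.12 mg/L

Mixed DO = (3.82×8.43 + 0.838×2.67)/(3.82+0.838) = 34.44/4.658 = 7.394 mg/L.
Mixed L₀ = (3.82×2.68 + 0.838×123)/(4.658) = 113.3/4.658 = 24.33 mg/L.
Initial deficit D₀ = C_s − DO₀ = 9.04 − 7.394 = 1.646 mg/L.
D(1.75) = [0.179×24.33/(0.313−0.179)](e^(−0.179×1.75) − e^(−0.313×1.75)) + 1.646 e^(−0.313×1.75)
= 32.50 × (0.7311 − 0.5782) + 1.646 × 0.5782 = 5.918 mg/L.
DO = 9.04 − 5.918 = 3.122 mg/L.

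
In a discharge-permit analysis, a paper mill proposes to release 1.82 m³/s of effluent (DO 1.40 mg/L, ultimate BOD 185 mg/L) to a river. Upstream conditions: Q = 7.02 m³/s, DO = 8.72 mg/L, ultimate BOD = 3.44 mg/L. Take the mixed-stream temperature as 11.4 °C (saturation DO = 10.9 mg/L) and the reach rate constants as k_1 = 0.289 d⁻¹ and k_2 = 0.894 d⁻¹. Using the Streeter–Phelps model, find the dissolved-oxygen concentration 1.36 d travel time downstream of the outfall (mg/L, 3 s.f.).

DO ≈ 2.43 mg/L

Mixed DO = (7.02×8.72 + 1.82×1.40)/(7.02+1.82) = 63.76/8.840 = 7.213 mg/L.
Mixed L₀ = (7.02×3.44 + 1.82×185)/(8.840) = 360.8/8.840 = 40.82 mg/L.
Initial deficit D₀ = C_s − DO₀ = 10.9 − 7.213 = 3.687 mg/L.
D(1.36) = [0.289×40.82/(0.894−0.289)](e^(−0.289×1.36) − e^(−0.894×1.36)) + 3.687 e^(−0.894×1.36)
= 19.50 × (0.6750 − 0.2965) + 3.687 × 0.2965 = 8.474 mg/L.
DO = 10.9 − 8.474 = 2.426 mg/L.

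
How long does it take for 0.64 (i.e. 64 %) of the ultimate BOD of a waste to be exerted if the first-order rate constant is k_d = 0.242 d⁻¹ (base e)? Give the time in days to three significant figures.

t ≈ 4.22 d

y/L₀ = 1 − e^(−k_d t) = 0.64 ⇒ e^(−k_d t) = 0.360
t = −ln(0.360) / 0.242 = 1.022 / 0.242 = 4.222 d.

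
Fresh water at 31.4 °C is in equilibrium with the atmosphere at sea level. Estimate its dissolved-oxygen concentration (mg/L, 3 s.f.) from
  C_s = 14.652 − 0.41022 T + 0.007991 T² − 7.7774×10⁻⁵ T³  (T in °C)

C_s = 14.652 − 0.41022×31.4 + 0.007991×31.4² − 7.7774×10⁻⁵×31.4³ = 7.242 mg/L.

C_s ≈ 7.24 mg/L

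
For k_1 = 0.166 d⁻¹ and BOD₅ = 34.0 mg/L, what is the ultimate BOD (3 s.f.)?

BOD₅ = L₀(1 − e^(−5k_1)) ⇒ L₀ = BOD₅ / (1 − e^(−5×0.166))
= 34.0 / (1 − 0.4360) = 34.0 / 0.5640 = 60.29 mg/L.

L₀ ≈ 60.3 mg/L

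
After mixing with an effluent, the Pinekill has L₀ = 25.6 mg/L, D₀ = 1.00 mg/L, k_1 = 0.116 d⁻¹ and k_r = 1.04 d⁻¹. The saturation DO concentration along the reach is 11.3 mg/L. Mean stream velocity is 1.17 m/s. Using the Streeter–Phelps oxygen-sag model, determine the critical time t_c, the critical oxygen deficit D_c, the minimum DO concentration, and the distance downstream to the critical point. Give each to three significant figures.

t_c ≈ 1.97 d; D_c ≈ 2.27 mg/L; min DO ≈ 9.03 mg/L; x_c ≈ 199 km

With k_r/k_1 = 8.966 and 1 − D₀(k_r−k_1)/(k_1 L₀) = 0.6888,
t_c = ln(8.966 × 0.6888) / (1.04 − 0.116) = ln(6.176) / 0.9240 = 1.821/0.9240 = 1.970 d.
L(t_c) = L₀ e^(−k_1 t_c) = 25.6 × 0.7957 = 20.37 mg/L, and at the critical point k_r D_c = k_1 L, so D_c = (0.116/1.04) × 20.37 = 2.272 mg/L.
Minimum DO = C_s − D_c = 11.3 − 2.272 = 9.028 mg/L.
x_c = v t_c = 1.17 m/s × 1.970 d × 86400 s/d = 199200 m ≈ 199 km.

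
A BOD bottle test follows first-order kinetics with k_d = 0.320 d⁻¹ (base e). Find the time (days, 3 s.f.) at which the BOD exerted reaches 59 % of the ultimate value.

y/L₀ = 1 − e^(−k_d t) = 0.59 ⇒ e^(−k_d t) = 0.410
t = −ln(0.410) / 0.320 = 0.8916 / 0.320 = 2.786 d.

t ≈ 2.79 d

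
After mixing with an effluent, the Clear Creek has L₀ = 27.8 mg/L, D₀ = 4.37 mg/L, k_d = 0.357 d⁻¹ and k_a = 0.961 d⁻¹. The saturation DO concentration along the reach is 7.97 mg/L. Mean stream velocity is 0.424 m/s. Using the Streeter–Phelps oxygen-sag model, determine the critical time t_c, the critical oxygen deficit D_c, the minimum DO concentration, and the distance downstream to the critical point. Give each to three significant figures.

At the critical point dD/dt = 0, so k_d L₀ e^(−k_d t) = k_a D. Substituting D(t) from the Streeter–Phelps equation and solving for t gives
t_c = ln[(k_a/k_d)(1 − D₀(k_a−k_d)/(k_d L₀))] / (k_a−k_d).
Here k_a−k_d = 0.6040 d⁻¹ and 1 − D₀(k_a−k_d)/(k_d L₀) = 1 − 4.37×0.6040/(0.357×27.8) = 0.7340, so
t_c = ln(2.692 × 0.7340) / 0.6040 = 0.6811 / 0.6040 = 1.128 d.
L(t_c) = L₀ e^(−k_d t_c) = 27.8 × 0.6686 = 18.59 mg/L, and at the critical point k_a D_c = k_d L, so D_c = (0.357/0.961) × 18.59 = 6.905 mg/L.
Minimum DO = C_s − D_c = 7.97 − 6.905 = 1.065 mg/L.
x_c = v t_c = 0.424 m/s × 1.128 d × 86400 s/d = 41310 m ≈ 41.3 km.

t_c ≈ 1.13 d; D_c ≈ 6.91 mg/L; min DO ≈ 1.06 mg/L; x_c ≈ 41.3 km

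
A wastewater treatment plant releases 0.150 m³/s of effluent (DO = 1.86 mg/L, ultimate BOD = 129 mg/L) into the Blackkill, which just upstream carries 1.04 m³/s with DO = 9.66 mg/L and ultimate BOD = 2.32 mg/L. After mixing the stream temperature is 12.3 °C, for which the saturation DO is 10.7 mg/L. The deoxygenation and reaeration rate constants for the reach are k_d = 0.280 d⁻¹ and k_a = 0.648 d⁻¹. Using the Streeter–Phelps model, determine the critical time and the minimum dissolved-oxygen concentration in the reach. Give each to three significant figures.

t_c ≈ 1.85 d; minimum DO ≈ 6.00 mg/L

Mixed DO = (1.04×9.66 + 0.150×1.86)/(1.04+0.150) = 10.33/1.190 = 8.677 mg/L.
Mixed L₀ = (1.04×2.32 + 0.150×129)/(1.190) = 21.76/1.190 = 18.29 mg/L.
Initial deficit D₀ = C_s − DO₀ = 10.7 − 8.677 = 2.023 mg/L.
t_c = (1/0.3680) ln[(0.648/0.280)(1 − 2.023×0.3680/(0.280×18.29))] = 2.717 × ln(1.978) = 1.853 d.
D_c = (0.280/0.648) × 18.29 × e^(−0.280×1.853) = 0.4321 × 18.29 × 0.5952 = 4.703 mg/L.
Minimum DO = 10.7 − 4.703 = 5.997 mg/L.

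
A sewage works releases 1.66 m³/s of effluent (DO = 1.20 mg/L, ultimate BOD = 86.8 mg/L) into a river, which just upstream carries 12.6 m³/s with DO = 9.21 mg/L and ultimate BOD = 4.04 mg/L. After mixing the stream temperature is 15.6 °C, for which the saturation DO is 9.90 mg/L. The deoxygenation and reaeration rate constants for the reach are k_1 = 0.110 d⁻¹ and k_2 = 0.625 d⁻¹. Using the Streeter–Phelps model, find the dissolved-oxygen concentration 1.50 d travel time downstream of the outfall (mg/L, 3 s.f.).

DO ≈ 7.93 mg/L

Mixed DO = (12.6×9.21 + 1.66×1.20)/(12.6+1.66) = 118.0/14.26 = 8.278 mg/L.
Mixed L₀ = (12.6×4.04 + 1.66×86.8)/(14.26) = 195.0/14.26 = 13.67 mg/L.
Initial deficit D₀ = C_s − DO₀ = 9.90 − 8.278 = 1.622 mg/L.
D(1.50) = [0.110×13.67/(0.625−0.110)](e^(−0.110×1.50) − e^(−0.625×1.50)) + 1.622 e^(−0.625×1.50)
= 2.921 × (0.8479 − 0.3916) + 1.622 × 0.3916 = 1.968 mg/L.
DO = 9.90 − 1.968 = 7.932 mg/L.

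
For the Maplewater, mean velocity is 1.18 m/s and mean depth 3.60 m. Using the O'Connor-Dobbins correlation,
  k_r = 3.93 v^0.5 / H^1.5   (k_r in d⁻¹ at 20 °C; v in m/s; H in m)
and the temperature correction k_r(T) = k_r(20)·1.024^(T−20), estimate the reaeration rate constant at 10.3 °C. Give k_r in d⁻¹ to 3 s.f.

k_r(20) = 3.93 × 1.18^0.5 / 3.60^1.5 = 3.93 × 1.086 / 6.831 = 0.6250 d⁻¹.
k_r(10.3) = 0.6250 × 1.024^(10.3−20) = 0.6250 × 0.7945 = 0.4966 d⁻¹.

k_r ≈ 0.497 d⁻¹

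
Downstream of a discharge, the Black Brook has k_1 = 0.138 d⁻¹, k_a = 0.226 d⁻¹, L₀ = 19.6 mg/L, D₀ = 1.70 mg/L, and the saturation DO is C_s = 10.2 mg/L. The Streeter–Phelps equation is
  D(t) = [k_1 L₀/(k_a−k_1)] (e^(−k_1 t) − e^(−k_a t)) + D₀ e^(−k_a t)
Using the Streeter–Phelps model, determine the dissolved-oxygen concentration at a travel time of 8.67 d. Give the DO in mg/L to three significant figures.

DO ≈ 5.00 mg/L

k_1 L₀/(k_a−k_1) = 0.138×19.6/(0.226−0.138) = 2.705/0.08800 = 30.74 mg/L.
e^(−k_1 t) = e^(−0.138×8.670) = 0.3023; e^(−k_a t) = e^(−0.226×8.670) = 0.1409.
D = 30.74 × (0.3023 − 0.1409) + 1.70 × 0.1409 = 4.958 + 0.2396 = 5.198 mg/L.
DO = C_s − D = 10.2 − 5.198 = 5.002 mg/L.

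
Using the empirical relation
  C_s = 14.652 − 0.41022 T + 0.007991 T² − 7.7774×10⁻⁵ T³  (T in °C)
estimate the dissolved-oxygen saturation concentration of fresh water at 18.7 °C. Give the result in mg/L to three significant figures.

C_s ≈ 9.27 mg/L

C_s = 14.652 − 0.41022×18.7 + 0.007991×18.7² − 7.7774×10⁻⁵×18.7³ = 9.267 mg/L.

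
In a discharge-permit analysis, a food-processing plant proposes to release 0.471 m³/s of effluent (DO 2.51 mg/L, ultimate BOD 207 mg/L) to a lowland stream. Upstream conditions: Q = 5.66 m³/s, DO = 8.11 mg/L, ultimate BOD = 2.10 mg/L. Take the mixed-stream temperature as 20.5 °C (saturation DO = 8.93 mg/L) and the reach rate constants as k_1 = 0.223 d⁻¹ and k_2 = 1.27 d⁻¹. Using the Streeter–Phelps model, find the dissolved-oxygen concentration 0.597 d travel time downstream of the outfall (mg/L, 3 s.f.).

DO ≈ 6.80 mg/L

Mixed DO = (5.66×8.11 + 0.471×2.51)/(5.66+0.471) = 47.08/6.131 = 7.680 mg/L.
Mixed L₀ = (5.66×2.10 + 0.471×207)/(6.131) = 109.4/6.131 = 17.84 mg/L.
Initial deficit D₀ = C_s − DO₀ = 8.93 − 7.680 = 1.250 mg/L.
D(0.597) = [0.223×17.84/(1.27−0.223)](e^(−0.223×0.597) − e^(−1.27×0.597)) + 1.250 e^(−1.27×0.597)
= 3.800 × (0.8754 − 0.4685) + 1.250 × 0.4685 = 2.132 mg/L.
DO = 8.93 − 2.132 = 6.798 mg/L.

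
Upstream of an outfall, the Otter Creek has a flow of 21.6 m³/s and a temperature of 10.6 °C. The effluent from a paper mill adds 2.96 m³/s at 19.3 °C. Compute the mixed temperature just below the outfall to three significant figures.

11.6 °C

Flow-weighted mixing: C = (Q_r C_r + Q_w C_w)/(Q_r + Q_w)
= (21.6×10.6 + 2.96×19.3)/(21.6 + 2.96) = 286.1/24.56 = 11.65 °C.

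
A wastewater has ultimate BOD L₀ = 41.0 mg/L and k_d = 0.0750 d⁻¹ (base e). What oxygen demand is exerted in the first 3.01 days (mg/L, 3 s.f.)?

y ≈ 8.29 mg/L

y_t = L₀(1 − e^(−k_d t)) = 41.0 × (1 − e^(−0.0750×3.01))
= 41.0 × (1 − 0.7979) = 41.0 × 0.2021 = 8.285 mg/L.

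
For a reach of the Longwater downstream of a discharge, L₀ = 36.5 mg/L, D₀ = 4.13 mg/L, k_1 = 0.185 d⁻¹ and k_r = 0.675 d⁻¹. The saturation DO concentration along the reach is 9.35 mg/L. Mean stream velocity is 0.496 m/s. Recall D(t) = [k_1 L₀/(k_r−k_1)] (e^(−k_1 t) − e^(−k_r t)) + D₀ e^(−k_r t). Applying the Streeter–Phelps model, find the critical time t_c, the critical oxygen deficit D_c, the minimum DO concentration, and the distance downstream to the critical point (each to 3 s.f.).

With k_r/k_1 = 3.649 and 1 − D₀(k_r−k_1)/(k_1 L₀) = 0.7003,
t_c = ln(3.649 × 0.7003) / (0.675 − 0.185) = ln(2.555) / 0.4900 = 0.9381/0.4900 = 1.915 d.
D_c = (k_1/k_r) L₀ e^(−k_1 t_c) = (0.185/0.675) × 36.5 × e^(−0.185×1.915) = 0.2741 × 36.5 × 0.7017 = 7.020 mg/L.
Minimum DO = C_s − D_c = 9.35 − 7.020 = 2.330 mg/L.
x_c = v t_c = 0.496 m/s × 1.915 d × 86400 s/d = 82050 m ≈ 82.0 km.

t_c ≈ 1.91 d; D_c ≈ 7.02 mg/L; min DO ≈ 2.33 mg/L; x_c ≈ 82.0 km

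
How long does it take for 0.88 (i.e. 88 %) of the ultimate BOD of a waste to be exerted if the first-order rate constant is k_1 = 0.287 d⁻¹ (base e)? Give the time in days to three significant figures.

t ≈ 7.39 d

y/L₀ = 1 − e^(−k_1 t) = 0.88 ⇒ e^(−k_1 t) = 0.120
t = −ln(0.120) / 0.287 = 2.120 / 0.287 = 7.388 d.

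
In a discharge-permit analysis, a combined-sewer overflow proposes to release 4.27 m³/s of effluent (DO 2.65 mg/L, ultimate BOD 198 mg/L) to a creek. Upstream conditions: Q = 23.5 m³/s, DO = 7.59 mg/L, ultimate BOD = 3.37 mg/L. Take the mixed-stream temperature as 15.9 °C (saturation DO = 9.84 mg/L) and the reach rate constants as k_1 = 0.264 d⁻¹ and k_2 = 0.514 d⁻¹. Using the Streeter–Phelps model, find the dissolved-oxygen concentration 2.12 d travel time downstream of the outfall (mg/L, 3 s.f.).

DO ≈ 0.562 mg/L

Mixed DO = (23.5×7.59 + 4.27×2.65)/(23.5+4.27) = 189.7/27.77 = 6.830 mg/L.
Mixed L₀ = (23.5×3.37 + 4.27×198)/(27.77) = 924.7/27.77 = 33.30 mg/L.
Initial deficit D₀ = C_s − DO₀ = 9.84 − 6.830 = 3.010 mg/L.
D(2.12) = [0.264×33.30/(0.514−0.264)](e^(−0.264×2.12) − e^(−0.514×2.12)) + 3.010 e^(−0.514×2.12)
= 35.16 × (0.5714 − 0.3363) + 3.010 × 0.3363 = 9.278 mg/L.
DO = 9.84 − 9.278 = 0.5625 mg/L.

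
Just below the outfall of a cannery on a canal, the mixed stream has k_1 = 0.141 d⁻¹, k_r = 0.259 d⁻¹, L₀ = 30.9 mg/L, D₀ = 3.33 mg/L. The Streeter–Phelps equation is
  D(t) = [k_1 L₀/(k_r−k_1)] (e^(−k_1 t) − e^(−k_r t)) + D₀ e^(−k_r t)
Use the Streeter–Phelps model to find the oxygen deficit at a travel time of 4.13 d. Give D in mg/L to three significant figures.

D ≈ 9.10 mg/L

k_1 L₀/(k_r−k_1) = 0.141×30.9/(0.259−0.141) = 4.357/0.1180 = 36.92 mg/L.
e^(−k_1 t) = e^(−0.141×4.130) = 0.5586; e^(−k_r t) = e^(−0.259×4.130) = 0.3431.
D = 36.92 × (0.5586 − 0.3431) + 3.33 × 0.3431 = 7.956 + 1.143 = 9.099 mg/L.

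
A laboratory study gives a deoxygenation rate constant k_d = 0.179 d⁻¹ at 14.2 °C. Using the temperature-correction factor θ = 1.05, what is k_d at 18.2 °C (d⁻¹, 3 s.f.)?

k_d(T₂) = k_d(T₁) · θ^(T₂−T₁) = 0.179 × 1.05^(18.2−14.2)
= 0.179 × 1.05^4.00 = 0.179 × 1.216 = 0.2176 d⁻¹.

k_d ≈ 0.218 d⁻¹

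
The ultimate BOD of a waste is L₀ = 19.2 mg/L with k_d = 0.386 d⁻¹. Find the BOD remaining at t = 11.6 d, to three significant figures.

L_t = L₀ e^(−k_d t) = 19.2 × e^(−0.386×11.6) = 19.2 × 0.01136 = 0.2181 mg/L.

L ≈ 0.218 mg/L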